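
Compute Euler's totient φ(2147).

Factor: 2147 = 19 · 113.
φ(2147) = (19−1) · (113−1) = 18 · 112 = 2016.

2016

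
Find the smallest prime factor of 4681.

31

4681 is odd.
Digit sum 19, not divisible by 3.
Ends in 1: not divisible by 5.
7: 4681 = 7·668 + 5
11: 4681 = 11·425 + 6
13: 4681 = 13·360 + 1
17: 4681 = 17·275 + 6
19: 4681 = 19·246 + 7
23: 4681 = 23·203 + 12
29: 4681 = 29·161 + 12
31: 4681 = 31·151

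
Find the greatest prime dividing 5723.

5723 = 59 · 97
97 is prime.
So 5723 = 59 · 97; the largest prime factor is 97.

97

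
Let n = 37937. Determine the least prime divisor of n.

59

37937 is odd.
Digit sum 29, not divisible by 3.
Ends in 7: not divisible by 5.
7: 37937 = 7·5419 + 4
11: 37937 = 11·3448 + 9
13: 37937 = 13·2918 + 3
17: 37937 = 17·2231 + 10
19: 37937 = 19·1996 + 13
23: 37937 = 23·1649 + 10
29: 37937 = 29·1308 + 5
31: 37937 = 31·1223 + 24
37: 37937 = 37·1025 + 12
41: 37937 = 41·925 + 12
43: 37937 = 43·882 + 11
47: 37937 = 47·807 + 8
53: 37937 = 53·715 + 42
59: 37937 = 59·643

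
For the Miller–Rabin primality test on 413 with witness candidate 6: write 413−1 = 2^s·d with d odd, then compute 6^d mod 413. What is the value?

279

413 − 1 = 412 = 2^2 · 103, so d = 103.
6^1 ≡ 6 (mod 413)
6^2 ≡ 6^2 = 36 ≡ 36 (mod 413)
6^4 ≡ 36^2 = 1296 ≡ 57 (mod 413)
6^8 ≡ 57^2 = 3249 ≡ 358 (mod 413)
6^16 ≡ 358^2 = 128164 ≡ 134 (mod 413)
6^32 ≡ 134^2 = 17956 ≡ 197 (mod 413)
6^64 ≡ 197^2 = 38809 ≡ 400 (mod 413)
103 = 64 + 32 + 4 + 2 + 1 in binary powers of 2.
So 6^103 ≡ 400 · 197 · 57 · 36 · 6 ≡ 279 (mod 413).
Squaring chain: 279 → 197; never reaches −1, so base 6 is a Miller–Rabin witness that 413 is composite.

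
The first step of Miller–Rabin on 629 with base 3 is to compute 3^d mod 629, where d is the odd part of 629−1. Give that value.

437

629 − 1 = 628 = 2^2 · 157, so d = 157.
3^1 ≡ 3 (mod 629)
3^2 ≡ 3^2 = 9 ≡ 9 (mod 629)
3^4 ≡ 9^2 = 81 ≡ 81 (mod 629)
3^8 ≡ 81^2 = 6561 ≡ 271 (mod 629)
3^16 ≡ 271^2 = 73441 ≡ 477 (mod 629)
3^32 ≡ 477^2 = 227529 ≡ 460 (mod 629)
3^64 ≡ 460^2 = 211600 ≡ 256 (mod 629)
3^128 ≡ 256^2 = 65536 ≡ 120 (mod 629)
157 = 128 + 16 + 8 + 4 + 1 in binary powers of 2.
So 3^157 ≡ 120 · 477 · 271 · 81 · 3 ≡ 437 (mod 629).
Squaring chain: 437 → 382; never reaches −1, so base 3 is a Miller–Rabin witness that 629 is composite.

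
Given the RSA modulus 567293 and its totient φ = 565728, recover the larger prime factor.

997

φ(n) = (p−1)(q−1) = n − (p+q) + 1, so p + q = 567293 − 565728 + 1 = 1566.
p and q are the roots of t² − 1566t + 567293 = 0.
Discriminant: 1566² − 4·567293 = 2452356 − 2269172 = 183184; √183184 = 428.
q = (1566 − 428)/2 = 569, p = (1566 + 428)/2 = 997.
Check: 569 · 997 = 567293.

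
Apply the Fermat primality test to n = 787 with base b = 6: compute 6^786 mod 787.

6^1 ≡ 6 (mod 787)
6^2 ≡ 6^2 = 36 ≡ 36 (mod 787)
6^4 ≡ 36^2 = 1296 ≡ 509 (mod 787)
6^8 ≡ 509^2 = 259081 ≡ 158 (mod 787)
6^16 ≡ 158^2 = 24964 ≡ 567 (mod 787)
6^32 ≡ 567^2 = 321489 ≡ 393 (mod 787)
6^64 ≡ 393^2 = 154449 ≡ 197 (mod 787)
6^128 ≡ 197^2 = 38809 ≡ 246 (mod 787)
6^256 ≡ 246^2 = 60516 ≡ 704 (mod 787)
6^512 ≡ 704^2 = 495616 ≡ 593 (mod 787)
786 = 512 + 256 + 16 + 2 in binary powers of 2.
So 6^786 ≡ 593 · 704 · 567 · 36 ≡ 1 (mod 787).
Since the result is 1, base 6 gives no evidence that 787 is composite.

1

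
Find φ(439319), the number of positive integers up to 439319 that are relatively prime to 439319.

422136

Factor: 439319 = 67 · 79 · 83.
φ(439319) = (67−1) · (79−1) · (83−1) = 66 · 78 · 82 = 422136.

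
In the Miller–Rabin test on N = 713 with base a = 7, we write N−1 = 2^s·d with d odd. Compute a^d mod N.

713 − 1 = 712 = 2^3 · 89, so d = 89.
7^1 ≡ 7 (mod 713)
7^2 ≡ 7^2 = 49 ≡ 49 (mod 713)
7^4 ≡ 49^2 = 2401 ≡ 262 (mod 713)
7^8 ≡ 262^2 = 68644 ≡ 196 (mod 713)
7^16 ≡ 196^2 = 38416 ≡ 627 (mod 713)
7^32 ≡ 627^2 = 393129 ≡ 266 (mod 713)
7^64 ≡ 266^2 = 70756 ≡ 169 (mod 713)
89 = 64 + 16 + 8 + 1 in binary powers of 2.
So 7^89 ≡ 169 · 627 · 196 · 7 ≡ 536 (mod 713).
Squaring chain: 536 → 670 → 423; never reaches −1, so base 7 is a Miller–Rabin witness that 713 is composite.

536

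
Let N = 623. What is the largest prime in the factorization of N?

89

623 = 7 · 89
89 is prime.
So 623 = 7 · 89; the largest prime factor is 89.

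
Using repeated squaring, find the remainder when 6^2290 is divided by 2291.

400

6^1 ≡ 6 (mod 2291)
6^2 ≡ 6^2 = 36 ≡ 36 (mod 2291)
6^4 ≡ 36^2 = 1296 ≡ 1296 (mod 2291)
6^8 ≡ 1296^2 = 1679616 ≡ 313 (mod 2291)
6^16 ≡ 313^2 = 97969 ≡ 1747 (mod 2291)
6^32 ≡ 1747^2 = 3052009 ≡ 397 (mod 2291)
6^64 ≡ 397^2 = 157609 ≡ 1821 (mod 2291)
6^128 ≡ 1821^2 = 3316041 ≡ 964 (mod 2291)
6^256 ≡ 964^2 = 929296 ≡ 1441 (mod 2291)
6^512 ≡ 1441^2 = 2076481 ≡ 835 (mod 2291)
6^1024 ≡ 835^2 = 697225 ≡ 761 (mod 2291)
6^2048 ≡ 761^2 = 579121 ≡ 1789 (mod 2291)
2290 = 2048 + 128 + 64 + 32 + 16 + 2 in binary powers of 2.
So 6^2290 ≡ 1789 · 964 · 1821 · 397 · 1747 · 36 ≡ 400 (mod 2291).
Since 400 ≠ 1, base 6 is a Fermat witness: 2291 is composite.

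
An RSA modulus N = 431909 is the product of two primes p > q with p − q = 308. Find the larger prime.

Since p = q + 308, we have 431909 = q(q + 308), so q² + 308q − 431909 = 0.
Discriminant: 308² + 4·431909 = 94864 + 1727636 = 1822500; √1822500 = 1350.
q = (−308 + 1350)/2 = 521, and p = q + 308 = 829.
Check: 521 · 829 = 431909.

829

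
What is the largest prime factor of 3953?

3953 = 59 · 67
67 is prime.
So 3953 = 59 · 67; the largest prime factor is 67.

67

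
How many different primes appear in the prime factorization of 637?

637 = 7^2 · 13
637 = 7^2 · 13, which has 2 distinct prime factors.

2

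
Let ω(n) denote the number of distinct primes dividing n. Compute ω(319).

2

319 = 11 · 29
319 = 11 · 29, which has 2 distinct prime factors.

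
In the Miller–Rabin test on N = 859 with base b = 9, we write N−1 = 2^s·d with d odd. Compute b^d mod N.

859 − 1 = 858 = 2^1 · 429, so d = 429.
9^1 ≡ 9 (mod 859)
9^2 ≡ 9^2 = 81 ≡ 81 (mod 859)
9^4 ≡ 81^2 = 6561 ≡ 548 (mod 859)
9^8 ≡ 548^2 = 300304 ≡ 513 (mod 859)
9^16 ≡ 513^2 = 263169 ≡ 315 (mod 859)
9^32 ≡ 315^2 = 99225 ≡ 440 (mod 859)
9^64 ≡ 440^2 = 193600 ≡ 325 (mod 859)
9^128 ≡ 325^2 = 105625 ≡ 827 (mod 859)
9^256 ≡ 827^2 = 683929 ≡ 165 (mod 859)
429 = 256 + 128 + 32 + 8 + 4 + 1 in binary powers of 2.
So 9^429 ≡ 165 · 827 · 440 · 513 · 548 · 9 ≡ 1 (mod 859).
Since 9^d ≡ 1 (mod 859), base 9 does not prove 859 composite.

1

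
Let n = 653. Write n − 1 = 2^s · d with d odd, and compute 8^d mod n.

504

653 − 1 = 652 = 2^2 · 163, so d = 163.
8^1 ≡ 8 (mod 653)
8^2 ≡ 8^2 = 64 ≡ 64 (mod 653)
8^4 ≡ 64^2 = 4096 ≡ 178 (mod 653)
8^8 ≡ 178^2 = 31684 ≡ 340 (mod 653)
8^16 ≡ 340^2 = 115600 ≡ 19 (mod 653)
8^32 ≡ 19^2 = 361 ≡ 361 (mod 653)
8^64 ≡ 361^2 = 130321 ≡ 374 (mod 653)
8^128 ≡ 374^2 = 139876 ≡ 134 (mod 653)
163 = 128 + 32 + 2 + 1 in binary powers of 2.
So 8^163 ≡ 134 · 361 · 64 · 8 ≡ 504 (mod 653).
Squaring chain: 504 → 652; reaches −1, so base 8 does not prove 653 composite.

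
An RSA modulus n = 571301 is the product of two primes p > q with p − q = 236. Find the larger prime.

Since p = q + 236, we have 571301 = q(q + 236), so q² + 236q − 571301 = 0.
Discriminant: 236² + 4·571301 = 55696 + 2285204 = 2340900; √2340900 = 1530.
q = (−236 + 1530)/2 = 647, and p = q + 236 = 883.
Check: 647 · 883 = 571301.

883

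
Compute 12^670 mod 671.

12^1 ≡ 12 (mod 671)
12^2 ≡ 12^2 = 144 ≡ 144 (mod 671)
12^4 ≡ 144^2 = 20736 ≡ 606 (mod 671)
12^8 ≡ 606^2 = 367236 ≡ 199 (mod 671)
12^16 ≡ 199^2 = 39601 ≡ 12 (mod 671)
12^32 ≡ 12^2 = 144 ≡ 144 (mod 671)
12^64 ≡ 144^2 = 20736 ≡ 606 (mod 671)
12^128 ≡ 606^2 = 367236 ≡ 199 (mod 671)
12^256 ≡ 199^2 = 39601 ≡ 12 (mod 671)
12^512 ≡ 12^2 = 144 ≡ 144 (mod 671)
670 = 512 + 128 + 16 + 8 + 4 + 2 in binary powers of 2.
So 12^670 ≡ 144 · 199 · 12 · 199 · 606 · 144 ≡ 474 (mod 671).
Since 474 ≠ 1, base 12 is a Fermat witness: 671 is composite.

474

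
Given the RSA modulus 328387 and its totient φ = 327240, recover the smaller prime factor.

φ(n) = (p−1)(q−1) = n − (p+q) + 1, so p + q = 328387 − 327240 + 1 = 1148.
p and q are the roots of t² − 1148t + 328387 = 0.
Discriminant: 1148² − 4·328387 = 1317904 − 1313548 = 4356; √4356 = 66.
q = (1148 − 66)/2 = 541, p = (1148 + 66)/2 = 607.
Check: 541 · 607 = 328387.

541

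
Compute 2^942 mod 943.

496

2^1 ≡ 2 (mod 943)
2^2 ≡ 2^2 = 4 ≡ 4 (mod 943)
2^4 ≡ 4^2 = 16 ≡ 16 (mod 943)
2^8 ≡ 16^2 = 256 ≡ 256 (mod 943)
2^16 ≡ 256^2 = 65536 ≡ 469 (mod 943)
2^32 ≡ 469^2 = 219961 ≡ 242 (mod 943)
2^64 ≡ 242^2 = 58564 ≡ 98 (mod 943)
2^128 ≡ 98^2 = 9604 ≡ 174 (mod 943)
2^256 ≡ 174^2 = 30276 ≡ 100 (mod 943)
2^512 ≡ 100^2 = 10000 ≡ 570 (mod 943)
942 = 512 + 256 + 128 + 32 + 8 + 4 + 2 in binary powers of 2.
So 2^942 ≡ 570 · 100 · 174 · 242 · 256 · 16 · 4 ≡ 496 (mod 943).
Since 496 ≠ 1, base 2 is a Fermat witness: 943 is composite.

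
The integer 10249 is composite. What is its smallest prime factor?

37

10249 is odd.
Digit sum 16, not divisible by 3.
Ends in 9: not divisible by 5.
7: 10249 = 7·1464 + 1
11: 10249 = 11·931 + 8
13: 10249 = 13·788 + 5
17: 10249 = 17·602 + 15
19: 10249 = 19·539 + 8
23: 10249 = 23·445 + 14
29: 10249 = 29·353 + 12
31: 10249 = 31·330 + 19
37: 10249 = 37·277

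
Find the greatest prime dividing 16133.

73

16133 = 13 · 1241
1241 = 17 · 73
73 is prime.
So 16133 = 13 · 17 · 73; the largest prime factor is 73.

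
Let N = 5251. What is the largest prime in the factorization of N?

5251 = 59 · 89
89 is prime.
So 5251 = 59 · 89; the largest prime factor is 89.

89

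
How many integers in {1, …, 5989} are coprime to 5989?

Factor: 5989 = 53 · 113.
φ(5989) = (53−1) · (113−1) = 52 · 112 = 5824.

5824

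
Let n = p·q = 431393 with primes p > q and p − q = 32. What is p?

673

Since p = q + 32, we have 431393 = q(q + 32), so q² + 32q − 431393 = 0.
Discriminant: 32² + 4·431393 = 1024 + 1725572 = 1726596; √1726596 = 1314.
q = (−32 + 1314)/2 = 641, and p = q + 32 = 673.
Check: 641 · 673 = 431393.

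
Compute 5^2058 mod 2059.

5^1 ≡ 5 (mod 2059)
5^2 ≡ 5^2 = 25 ≡ 25 (mod 2059)
5^4 ≡ 25^2 = 625 ≡ 625 (mod 2059)
5^8 ≡ 625^2 = 390625 ≡ 1474 (mod 2059)
5^16 ≡ 1474^2 = 2172676 ≡ 431 (mod 2059)
5^32 ≡ 431^2 = 185761 ≡ 451 (mod 2059)
5^64 ≡ 451^2 = 203401 ≡ 1619 (mod 2059)
5^128 ≡ 1619^2 = 2621161 ≡ 54 (mod 2059)
5^256 ≡ 54^2 = 2916 ≡ 857 (mod 2059)
5^512 ≡ 857^2 = 734449 ≡ 1445 (mod 2059)
5^1024 ≡ 1445^2 = 2088025 ≡ 199 (mod 2059)
5^2048 ≡ 199^2 = 39601 ≡ 480 (mod 2059)
2058 = 2048 + 8 + 2 in binary powers of 2.
So 5^2058 ≡ 480 · 1474 · 25 ≡ 1190 (mod 2059).
Since 1190 ≠ 1, base 5 is a Fermat witness: 2059 is composite.

1190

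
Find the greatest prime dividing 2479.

2479 = 37 · 67
67 is prime.
So 2479 = 37 · 67; the largest prime factor is 67.

67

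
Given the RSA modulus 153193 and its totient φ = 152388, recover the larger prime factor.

φ(n) = (p−1)(q−1) = n − (p+q) + 1, so p + q = 153193 − 152388 + 1 = 806.
p and q are the roots of t² − 806t + 153193 = 0.
Discriminant: 806² − 4·153193 = 649636 − 612772 = 36864; √36864 = 192.
q = (806 − 192)/2 = 307, p = (806 + 192)/2 = 499.
Check: 307 · 499 = 153193.

499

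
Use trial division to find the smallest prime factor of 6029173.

41

6029173 is odd.
Digit sum 28, not divisible by 3.
Ends in 3: not divisible by 5.
7: 6029173 = 7·861310 + 3
11: 6029173 = 11·548106 + 7
13: 6029173 = 13·463782 + 7
17: 6029173 = 17·354657 + 4
19: 6029173 = 19·317324 + 17
23: 6029173 = 23·262137 + 22
29: 6029173 = 29·207902 + 15
31: 6029173 = 31·194489 + 14
37: 6029173 = 37·162950 + 23
41: 6029173 = 41·147053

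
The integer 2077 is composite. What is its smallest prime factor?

31

2077 is odd.
Digit sum 16, not divisible by 3.
Ends in 7: not divisible by 5.
7: 2077 = 7·296 + 5
11: 2077 = 11·188 + 9
13: 2077 = 13·159 + 10
17: 2077 = 17·122 + 3
19: 2077 = 19·109 + 6
23: 2077 = 23·90 + 7
29: 2077 = 29·71 + 18
31: 2077 = 31·67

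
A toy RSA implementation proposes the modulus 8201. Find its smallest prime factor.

59

8201 is odd.
Digit sum 11, not divisible by 3.
Ends in 1: not divisible by 5.
7: 8201 = 7·1171 + 4
11: 8201 = 11·745 + 6
13: 8201 = 13·630 + 11
17: 8201 = 17·482 + 7
19: 8201 = 19·431 + 12
23: 8201 = 23·356 + 13
29: 8201 = 29·282 + 23
31: 8201 = 31·264 + 17
37: 8201 = 37·221 + 24
41: 8201 = 41·200 + 1
43: 8201 = 43·190 + 31
47: 8201 = 47·174 + 23
53: 8201 = 53·154 + 39
59: 8201 = 59·139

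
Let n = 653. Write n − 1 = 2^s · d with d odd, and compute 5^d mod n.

149

653 − 1 = 652 = 2^2 · 163, so d = 163.
5^1 ≡ 5 (mod 653)
5^2 ≡ 5^2 = 25 ≡ 25 (mod 653)
5^4 ≡ 25^2 = 625 ≡ 625 (mod 653)
5^8 ≡ 625^2 = 390625 ≡ 131 (mod 653)
5^16 ≡ 131^2 = 17161 ≡ 183 (mod 653)
5^32 ≡ 183^2 = 33489 ≡ 186 (mod 653)
5^64 ≡ 186^2 = 34596 ≡ 640 (mod 653)
5^128 ≡ 640^2 = 409600 ≡ 169 (mod 653)
163 = 128 + 32 + 2 + 1 in binary powers of 2.
So 5^163 ≡ 169 · 186 · 25 · 5 ≡ 149 (mod 653).
Squaring chain: 149 → 652; reaches −1, so base 5 does not prove 653 composite.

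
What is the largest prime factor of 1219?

1219 = 23 · 53
53 is prime.
So 1219 = 23 · 53; the largest prime factor is 53.

53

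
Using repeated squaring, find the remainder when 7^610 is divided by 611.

17

7^1 ≡ 7 (mod 611)
7^2 ≡ 7^2 = 49 ≡ 49 (mod 611)
7^4 ≡ 49^2 = 2401 ≡ 568 (mod 611)
7^8 ≡ 568^2 = 322624 ≡ 16 (mod 611)
7^16 ≡ 16^2 = 256 ≡ 256 (mod 611)
7^32 ≡ 256^2 = 65536 ≡ 159 (mod 611)
7^64 ≡ 159^2 = 25281 ≡ 230 (mod 611)
7^128 ≡ 230^2 = 52900 ≡ 354 (mod 611)
7^256 ≡ 354^2 = 125316 ≡ 61 (mod 611)
7^512 ≡ 61^2 = 3721 ≡ 55 (mod 611)
610 = 512 + 64 + 32 + 2 in binary powers of 2.
So 7^610 ≡ 55 · 230 · 159 · 49 ≡ 17 (mod 611).
Since 17 ≠ 1, base 7 is a Fermat witness: 611 is composite.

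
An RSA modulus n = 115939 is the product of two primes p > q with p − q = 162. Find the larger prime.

431

Since p = q + 162, we have 115939 = q(q + 162), so q² + 162q − 115939 = 0.
Discriminant: 162² + 4·115939 = 26244 + 463756 = 490000; √490000 = 700.
q = (−162 + 700)/2 = 269, and p = q + 162 = 431.
Check: 269 · 431 = 115939.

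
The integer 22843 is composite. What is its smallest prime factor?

22843 is odd.
Digit sum 19, not divisible by 3.
Ends in 3: not divisible by 5.
7: 22843 = 7·3263 + 2
11: 22843 = 11·2076 + 7
13: 22843 = 13·1757 + 2
17: 22843 = 17·1343 + 12
19: 22843 = 19·1202 + 5
23: 22843 = 23·993 + 4
29: 22843 = 29·787 + 20
31: 22843 = 31·736 + 27
37: 22843 = 37·617 + 14
41: 22843 = 41·557 + 6
43: 22843 = 43·531 + 10
47: 22843 = 47·486 + 1
53: 22843 = 53·431

53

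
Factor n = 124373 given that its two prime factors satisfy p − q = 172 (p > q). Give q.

Since p = q + 172, we have 124373 = q(q + 172), so q² + 172q − 124373 = 0.
Discriminant: 172² + 4·124373 = 29584 + 497492 = 527076; √527076 = 726.
q = (−172 + 726)/2 = 277, and p = q + 172 = 449.
Check: 277 · 449 = 124373.

277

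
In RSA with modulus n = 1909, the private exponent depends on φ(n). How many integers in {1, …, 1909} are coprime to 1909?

Factor: 1909 = 23 · 83.
φ(1909) = (23−1) · (83−1) = 22 · 82 = 1804.

1804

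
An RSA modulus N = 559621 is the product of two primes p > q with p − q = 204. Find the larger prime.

Since p = q + 204, we have 559621 = q(q + 204), so q² + 204q − 559621 = 0.
Discriminant: 204² + 4·559621 = 41616 + 2238484 = 2280100; √2280100 = 1510.
q = (−204 + 1510)/2 = 653, and p = q + 204 = 857.
Check: 653 · 857 = 559621.

857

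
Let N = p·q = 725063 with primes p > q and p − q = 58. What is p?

881

Since p = q + 58, we have 725063 = q(q + 58), so q² + 58q − 725063 = 0.
Discriminant: 58² + 4·725063 = 3364 + 2900252 = 2903616; √2903616 = 1704.
q = (−58 + 1704)/2 = 823, and p = q + 58 = 881.
Check: 823 · 881 = 725063.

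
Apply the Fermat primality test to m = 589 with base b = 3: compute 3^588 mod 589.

562

3^1 ≡ 3 (mod 589)
3^2 ≡ 3^2 = 9 ≡ 9 (mod 589)
3^4 ≡ 9^2 = 81 ≡ 81 (mod 589)
3^8 ≡ 81^2 = 6561 ≡ 82 (mod 589)
3^16 ≡ 82^2 = 6724 ≡ 245 (mod 589)
3^32 ≡ 245^2 = 60025 ≡ 536 (mod 589)
3^64 ≡ 536^2 = 287296 ≡ 453 (mod 589)
3^128 ≡ 453^2 = 205209 ≡ 237 (mod 589)
3^256 ≡ 237^2 = 56169 ≡ 214 (mod 589)
3^512 ≡ 214^2 = 45796 ≡ 443 (mod 589)
588 = 512 + 64 + 8 + 4 in binary powers of 2.
So 3^588 ≡ 443 · 453 · 82 · 81 ≡ 562 (mod 589).
Since 562 ≠ 1, base 3 is a Fermat witness: 589 is composite.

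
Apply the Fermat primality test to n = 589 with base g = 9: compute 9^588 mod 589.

9^1 ≡ 9 (mod 589)
9^2 ≡ 9^2 = 81 ≡ 81 (mod 589)
9^4 ≡ 81^2 = 6561 ≡ 82 (mod 589)
9^8 ≡ 82^2 = 6724 ≡ 245 (mod 589)
9^16 ≡ 245^2 = 60025 ≡ 536 (mod 589)
9^32 ≡ 536^2 = 287296 ≡ 453 (mod 589)
9^64 ≡ 453^2 = 205209 ≡ 237 (mod 589)
9^128 ≡ 237^2 = 56169 ≡ 214 (mod 589)
9^256 ≡ 214^2 = 45796 ≡ 443 (mod 589)
9^512 ≡ 443^2 = 196249 ≡ 112 (mod 589)
588 = 512 + 64 + 8 + 4 in binary powers of 2.
So 9^588 ≡ 112 · 237 · 245 · 82 ≡ 140 (mod 589).
Since 140 ≠ 1, base 9 is a Fermat witness: 589 is composite.

140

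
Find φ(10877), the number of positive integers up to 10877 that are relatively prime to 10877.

Factor: 10877 = 73 · 149.
φ(10877) = (73−1) · (149−1) = 72 · 148 = 10656.

10656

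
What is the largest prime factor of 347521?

347521 = 53 · 6557
6557 = 79 · 83
83 is prime.
So 347521 = 53 · 79 · 83; the largest prime factor is 83.

83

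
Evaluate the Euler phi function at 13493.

Factor: 13493 = 103 · 131.
φ(13493) = (103−1) · (131−1) = 102 · 130 = 13260.

13260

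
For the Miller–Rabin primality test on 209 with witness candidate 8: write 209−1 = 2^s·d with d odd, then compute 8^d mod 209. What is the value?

209 − 1 = 208 = 2^4 · 13, so d = 13.
8^1 ≡ 8 (mod 209)
8^2 ≡ 8^2 = 64 ≡ 64 (mod 209)
8^4 ≡ 64^2 = 4096 ≡ 125 (mod 209)
8^8 ≡ 125^2 = 15625 ≡ 159 (mod 209)
13 = 8 + 4 + 1 in binary powers of 2.
So 8^13 ≡ 159 · 125 · 8 ≡ 160 (mod 209).
Squaring chain: 160 → 102 → 163 → 26; never reaches −1, so base 8 is a Miller–Rabin witness that 209 is composite.

160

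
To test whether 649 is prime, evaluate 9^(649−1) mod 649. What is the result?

9^1 ≡ 9 (mod 649)
9^2 ≡ 9^2 = 81 ≡ 81 (mod 649)
9^4 ≡ 81^2 = 6561 ≡ 71 (mod 649)
9^8 ≡ 71^2 = 5041 ≡ 498 (mod 649)
9^16 ≡ 498^2 = 248004 ≡ 86 (mod 649)
9^32 ≡ 86^2 = 7396 ≡ 257 (mod 649)
9^64 ≡ 257^2 = 66049 ≡ 500 (mod 649)
9^128 ≡ 500^2 = 250000 ≡ 135 (mod 649)
9^256 ≡ 135^2 = 18225 ≡ 53 (mod 649)
9^512 ≡ 53^2 = 2809 ≡ 213 (mod 649)
648 = 512 + 128 + 8 in binary powers of 2.
So 9^648 ≡ 213 · 135 · 498 ≡ 454 (mod 649).
Since 454 ≠ 1, base 9 is a Fermat witness: 649 is composite.

454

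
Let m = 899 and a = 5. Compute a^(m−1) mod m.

5^1 ≡ 5 (mod 899)
5^2 ≡ 5^2 = 25 ≡ 25 (mod 899)
5^4 ≡ 25^2 = 625 ≡ 625 (mod 899)
5^8 ≡ 625^2 = 390625 ≡ 459 (mod 899)
5^16 ≡ 459^2 = 210681 ≡ 315 (mod 899)
5^32 ≡ 315^2 = 99225 ≡ 335 (mod 899)
5^64 ≡ 335^2 = 112225 ≡ 749 (mod 899)
5^128 ≡ 749^2 = 561001 ≡ 25 (mod 899)
5^256 ≡ 25^2 = 625 ≡ 625 (mod 899)
5^512 ≡ 625^2 = 390625 ≡ 459 (mod 899)
898 = 512 + 256 + 128 + 2 in binary powers of 2.
So 5^898 ≡ 459 · 625 · 25 · 25 ≡ 315 (mod 899).
Since 315 ≠ 1, base 5 is a Fermat witness: 899 is composite.

315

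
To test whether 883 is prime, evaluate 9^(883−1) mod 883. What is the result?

9^1 ≡ 9 (mod 883)
9^2 ≡ 9^2 = 81 ≡ 81 (mod 883)
9^4 ≡ 81^2 = 6561 ≡ 380 (mod 883)
9^8 ≡ 380^2 = 144400 ≡ 471 (mod 883)
9^16 ≡ 471^2 = 221841 ≡ 208 (mod 883)
9^32 ≡ 208^2 = 43264 ≡ 880 (mod 883)
9^64 ≡ 880^2 = 774400 ≡ 9 (mod 883)
9^128 ≡ 9^2 = 81 ≡ 81 (mod 883)
9^256 ≡ 81^2 = 6561 ≡ 380 (mod 883)
9^512 ≡ 380^2 = 144400 ≡ 471 (mod 883)
882 = 512 + 256 + 64 + 32 + 16 + 2 in binary powers of 2.
So 9^882 ≡ 471 · 380 · 9 · 880 · 208 · 81 ≡ 1 (mod 883).
Since the result is 1, base 9 gives no evidence that 883 is composite.

1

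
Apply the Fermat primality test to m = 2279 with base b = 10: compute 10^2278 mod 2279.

10^1 ≡ 10 (mod 2279)
10^2 ≡ 10^2 = 100 ≡ 100 (mod 2279)
10^4 ≡ 100^2 = 10000 ≡ 884 (mod 2279)
10^8 ≡ 884^2 = 781456 ≡ 2038 (mod 2279)
10^16 ≡ 2038^2 = 4153444 ≡ 1106 (mod 2279)
10^32 ≡ 1106^2 = 1223236 ≡ 1692 (mod 2279)
10^64 ≡ 1692^2 = 2862864 ≡ 440 (mod 2279)
10^128 ≡ 440^2 = 193600 ≡ 2164 (mod 2279)
10^256 ≡ 2164^2 = 4682896 ≡ 1830 (mod 2279)
10^512 ≡ 1830^2 = 3348900 ≡ 1049 (mod 2279)
10^1024 ≡ 1049^2 = 1100401 ≡ 1923 (mod 2279)
10^2048 ≡ 1923^2 = 3697929 ≡ 1391 (mod 2279)
2278 = 2048 + 128 + 64 + 32 + 4 + 2 in binary powers of 2.
So 10^2278 ≡ 1391 · 2164 · 440 · 1692 · 884 · 100 ≡ 152 (mod 2279).
Since 152 ≠ 1, base 10 is a Fermat witness: 2279 is composite.

152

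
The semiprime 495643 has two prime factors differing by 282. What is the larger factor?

Since p = q + 282, we have 495643 = q(q + 282), so q² + 282q − 495643 = 0.
Discriminant: 282² + 4·495643 = 79524 + 1982572 = 2062096; √2062096 = 1436.
q = (−282 + 1436)/2 = 577, and p = q + 282 = 859.
Check: 577 · 859 = 495643.

859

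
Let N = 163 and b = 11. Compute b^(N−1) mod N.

1

11^1 ≡ 11 (mod 163)
11^2 ≡ 11^2 = 121 ≡ 121 (mod 163)
11^4 ≡ 121^2 = 14641 ≡ 134 (mod 163)
11^8 ≡ 134^2 = 17956 ≡ 26 (mod 163)
11^16 ≡ 26^2 = 676 ≡ 24 (mod 163)
11^32 ≡ 24^2 = 576 ≡ 87 (mod 163)
11^64 ≡ 87^2 = 7569 ≡ 71 (mod 163)
11^128 ≡ 71^2 = 5041 ≡ 151 (mod 163)
162 = 128 + 32 + 2 in binary powers of 2.
So 11^162 ≡ 151 · 87 · 121 ≡ 1 (mod 163).
Since the result is 1, base 11 gives no evidence that 163 is composite.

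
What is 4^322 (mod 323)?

101

4^1 ≡ 4 (mod 323)
4^2 ≡ 4^2 = 16 ≡ 16 (mod 323)
4^4 ≡ 16^2 = 256 ≡ 256 (mod 323)
4^8 ≡ 256^2 = 65536 ≡ 290 (mod 323)
4^16 ≡ 290^2 = 84100 ≡ 120 (mod 323)
4^32 ≡ 120^2 = 14400 ≡ 188 (mod 323)
4^64 ≡ 188^2 = 35344 ≡ 137 (mod 323)
4^128 ≡ 137^2 = 18769 ≡ 35 (mod 323)
4^256 ≡ 35^2 = 1225 ≡ 256 (mod 323)
322 = 256 + 64 + 2 in binary powers of 2.
So 4^322 ≡ 256 · 137 · 16 ≡ 101 (mod 323).
Since 101 ≠ 1, base 4 is a Fermat witness: 323 is composite.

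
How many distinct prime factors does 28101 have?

28101 = 3 · 9367
9367 = 17 · 551
551 = 19 · 29
28101 = 3 · 17 · 19 · 29, which has 4 distinct prime factors.

4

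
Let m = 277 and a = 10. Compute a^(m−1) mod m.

1

10^1 ≡ 10 (mod 277)
10^2 ≡ 10^2 = 100 ≡ 100 (mod 277)
10^4 ≡ 100^2 = 10000 ≡ 28 (mod 277)
10^8 ≡ 28^2 = 784 ≡ 230 (mod 277)
10^16 ≡ 230^2 = 52900 ≡ 270 (mod 277)
10^32 ≡ 270^2 = 72900 ≡ 49 (mod 277)
10^64 ≡ 49^2 = 2401 ≡ 185 (mod 277)
10^128 ≡ 185^2 = 34225 ≡ 154 (mod 277)
10^256 ≡ 154^2 = 23716 ≡ 171 (mod 277)
276 = 256 + 16 + 4 in binary powers of 2.
So 10^276 ≡ 171 · 270 · 28 ≡ 1 (mod 277).
Since the result is 1, base 10 gives no evidence that 277 is composite.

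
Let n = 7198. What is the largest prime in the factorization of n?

7198 = 2 · 3599
3599 = 59 · 61
61 is prime.
So 7198 = 2 · 59 · 61; the largest prime factor is 61.

61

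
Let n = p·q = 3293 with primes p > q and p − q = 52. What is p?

89

Since p = q + 52, we have 3293 = q(q + 52), so q² + 52q − 3293 = 0.
Discriminant: 52² + 4·3293 = 2704 + 13172 = 15876; √15876 = 126.
q = (−52 + 126)/2 = 37, and p = q + 52 = 89.
Check: 37 · 89 = 3293.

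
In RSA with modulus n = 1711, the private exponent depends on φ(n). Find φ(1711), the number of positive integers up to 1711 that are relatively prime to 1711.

1624

Factor: 1711 = 29 · 59.
φ(1711) = (29−1) · (59−1) = 28 · 58 = 1624.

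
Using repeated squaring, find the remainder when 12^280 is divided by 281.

1

12^1 ≡ 12 (mod 281)
12^2 ≡ 12^2 = 144 ≡ 144 (mod 281)
12^4 ≡ 144^2 = 20736 ≡ 223 (mod 281)
12^8 ≡ 223^2 = 49729 ≡ 273 (mod 281)
12^16 ≡ 273^2 = 74529 ≡ 64 (mod 281)
12^32 ≡ 64^2 = 4096 ≡ 162 (mod 281)
12^64 ≡ 162^2 = 26244 ≡ 111 (mod 281)
12^128 ≡ 111^2 = 12321 ≡ 238 (mod 281)
12^256 ≡ 238^2 = 56644 ≡ 163 (mod 281)
280 = 256 + 16 + 8 in binary powers of 2.
So 12^280 ≡ 163 · 64 · 273 ≡ 1 (mod 281).
Since the result is 1, base 12 gives no evidence that 281 is composite.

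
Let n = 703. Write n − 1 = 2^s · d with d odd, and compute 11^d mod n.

628

703 − 1 = 702 = 2^1 · 351, so d = 351.
11^1 ≡ 11 (mod 703)
11^2 ≡ 11^2 = 121 ≡ 121 (mod 703)
11^4 ≡ 121^2 = 14641 ≡ 581 (mod 703)
11^8 ≡ 581^2 = 337561 ≡ 121 (mod 703)
11^16 ≡ 121^2 = 14641 ≡ 581 (mod 703)
11^32 ≡ 581^2 = 337561 ≡ 121 (mod 703)
11^64 ≡ 121^2 = 14641 ≡ 581 (mod 703)
11^128 ≡ 581^2 = 337561 ≡ 121 (mod 703)
11^256 ≡ 121^2 = 14641 ≡ 581 (mod 703)
351 = 256 + 64 + 16 + 8 + 4 + 2 + 1 in binary powers of 2.
So 11^351 ≡ 581 · 581 · 581 · 121 · 581 · 121 · 11 ≡ 628 (mod 703).
Squaring chain: 628; never reaches −1, so base 11 is a Miller–Rabin witness that 703 is composite.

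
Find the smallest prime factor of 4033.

37

4033 is odd.
Digit sum 10, not divisible by 3.
Ends in 3: not divisible by 5.
7: 4033 = 7·576 + 1
11: 4033 = 11·366 + 7
13: 4033 = 13·310 + 3
17: 4033 = 17·237 + 4
19: 4033 = 19·212 + 5
23: 4033 = 23·175 + 8
29: 4033 = 29·139 + 2
31: 4033 = 31·130 + 3
37: 4033 = 37·109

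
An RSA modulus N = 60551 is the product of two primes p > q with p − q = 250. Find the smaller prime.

Since p = q + 250, we have 60551 = q(q + 250), so q² + 250q − 60551 = 0.
Discriminant: 250² + 4·60551 = 62500 + 242204 = 304704; √304704 = 552.
q = (−250 + 552)/2 = 151, and p = q + 250 = 401.
Check: 151 · 401 = 60551.

151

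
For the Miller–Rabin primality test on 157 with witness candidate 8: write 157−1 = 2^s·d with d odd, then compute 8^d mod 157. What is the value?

28

157 − 1 = 156 = 2^2 · 39, so d = 39.
8^1 ≡ 8 (mod 157)
8^2 ≡ 8^2 = 64 ≡ 64 (mod 157)
8^4 ≡ 64^2 = 4096 ≡ 14 (mod 157)
8^8 ≡ 14^2 = 196 ≡ 39 (mod 157)
8^16 ≡ 39^2 = 1521 ≡ 108 (mod 157)
8^32 ≡ 108^2 = 11664 ≡ 46 (mod 157)
39 = 32 + 4 + 2 + 1 in binary powers of 2.
So 8^39 ≡ 46 · 14 · 64 · 8 ≡ 28 (mod 157).
Squaring chain: 28 → 156; reaches −1, so base 8 does not prove 157 composite.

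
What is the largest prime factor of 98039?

98039 = 17 · 5767
5767 = 73 · 79
79 is prime.
So 98039 = 17 · 73 · 79; the largest prime factor is 79.

79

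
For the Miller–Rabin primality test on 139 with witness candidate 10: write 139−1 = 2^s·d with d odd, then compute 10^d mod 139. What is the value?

138

139 − 1 = 138 = 2^1 · 69, so d = 69.
10^1 ≡ 10 (mod 139)
10^2 ≡ 10^2 = 100 ≡ 100 (mod 139)
10^4 ≡ 100^2 = 10000 ≡ 131 (mod 139)
10^8 ≡ 131^2 = 17161 ≡ 64 (mod 139)
10^16 ≡ 64^2 = 4096 ≡ 65 (mod 139)
10^32 ≡ 65^2 = 4225 ≡ 55 (mod 139)
10^64 ≡ 55^2 = 3025 ≡ 106 (mod 139)
69 = 64 + 4 + 1 in binary powers of 2.
So 10^69 ≡ 106 · 131 · 10 ≡ 138 (mod 139).
Since 10^d ≡ 138 (mod 139), base 10 does not prove 139 composite.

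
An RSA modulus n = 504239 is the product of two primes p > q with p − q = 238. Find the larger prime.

839

Since p = q + 238, we have 504239 = q(q + 238), so q² + 238q − 504239 = 0.
Discriminant: 238² + 4·504239 = 56644 + 2016956 = 2073600; √2073600 = 1440.
q = (−238 + 1440)/2 = 601, and p = q + 238 = 839.
Check: 601 · 839 = 504239.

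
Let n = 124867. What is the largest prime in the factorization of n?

124867 = 23 · 5429
5429 = 61 · 89
89 is prime.
So 124867 = 23 · 61 · 89; the largest prime factor is 89.

89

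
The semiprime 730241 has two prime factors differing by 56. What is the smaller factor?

827

Since p = q + 56, we have 730241 = q(q + 56), so q² + 56q − 730241 = 0.
Discriminant: 56² + 4·730241 = 3136 + 2920964 = 2924100; √2924100 = 1710.
q = (−56 + 1710)/2 = 827, and p = q + 56 = 883.
Check: 827 · 883 = 730241.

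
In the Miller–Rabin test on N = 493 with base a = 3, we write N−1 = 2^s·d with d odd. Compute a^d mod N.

160

493 − 1 = 492 = 2^2 · 123, so d = 123.
3^1 ≡ 3 (mod 493)
3^2 ≡ 3^2 = 9 ≡ 9 (mod 493)
3^4 ≡ 9^2 = 81 ≡ 81 (mod 493)
3^8 ≡ 81^2 = 6561 ≡ 152 (mod 493)
3^16 ≡ 152^2 = 23104 ≡ 426 (mod 493)
3^32 ≡ 426^2 = 181476 ≡ 52 (mod 493)
3^64 ≡ 52^2 = 2704 ≡ 239 (mod 493)
123 = 64 + 32 + 16 + 8 + 2 + 1 in binary powers of 2.
So 3^123 ≡ 239 · 52 · 426 · 152 · 9 · 3 ≡ 160 (mod 493).
Squaring chain: 160 → 457; never reaches −1, so base 3 is a Miller–Rabin witness that 493 is composite.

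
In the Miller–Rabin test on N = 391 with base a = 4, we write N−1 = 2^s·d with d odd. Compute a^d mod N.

391 − 1 = 390 = 2^1 · 195, so d = 195.
4^1 ≡ 4 (mod 391)
4^2 ≡ 4^2 = 16 ≡ 16 (mod 391)
4^4 ≡ 16^2 = 256 ≡ 256 (mod 391)
4^8 ≡ 256^2 = 65536 ≡ 239 (mod 391)
4^16 ≡ 239^2 = 57121 ≡ 35 (mod 391)
4^32 ≡ 35^2 = 1225 ≡ 52 (mod 391)
4^64 ≡ 52^2 = 2704 ≡ 358 (mod 391)
4^128 ≡ 358^2 = 128164 ≡ 307 (mod 391)
195 = 128 + 64 + 2 + 1 in binary powers of 2.
So 4^195 ≡ 307 · 358 · 16 · 4 ≡ 285 (mod 391).
Squaring chain: 285; never reaches −1, so base 4 is a Miller–Rabin witness that 391 is composite.

285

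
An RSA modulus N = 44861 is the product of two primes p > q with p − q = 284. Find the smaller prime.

113

Since p = q + 284, we have 44861 = q(q + 284), so q² + 284q − 44861 = 0.
Discriminant: 284² + 4·44861 = 80656 + 179444 = 260100; √260100 = 510.
q = (−284 + 510)/2 = 113, and p = q + 284 = 397.
Check: 113 · 397 = 44861.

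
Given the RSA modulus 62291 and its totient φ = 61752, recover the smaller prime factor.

167

φ(n) = (p−1)(q−1) = n − (p+q) + 1, so p + q = 62291 − 61752 + 1 = 540.
p and q are the roots of t² − 540t + 62291 = 0.
Discriminant: 540² − 4·62291 = 291600 − 249164 = 42436; √42436 = 206.
q = (540 − 206)/2 = 167, p = (540 + 206)/2 = 373.
Check: 167 · 373 = 62291.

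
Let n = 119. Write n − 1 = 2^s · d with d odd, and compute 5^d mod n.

119 − 1 = 118 = 2^1 · 59, so d = 59.
5^1 ≡ 5 (mod 119)
5^2 ≡ 5^2 = 25 ≡ 25 (mod 119)
5^4 ≡ 25^2 = 625 ≡ 30 (mod 119)
5^8 ≡ 30^2 = 900 ≡ 67 (mod 119)
5^16 ≡ 67^2 = 4489 ≡ 86 (mod 119)
5^32 ≡ 86^2 = 7396 ≡ 18 (mod 119)
59 = 32 + 16 + 8 + 2 + 1 in binary powers of 2.
So 5^59 ≡ 18 · 86 · 67 · 25 · 5 ≡ 45 (mod 119).
Squaring chain: 45; never reaches −1, so base 5 is a Miller–Rabin witness that 119 is composite.

45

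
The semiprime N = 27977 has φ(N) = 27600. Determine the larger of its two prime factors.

φ(n) = (p−1)(q−1) = n − (p+q) + 1, so p + q = 27977 − 27600 + 1 = 378.
p and q are the roots of t² − 378t + 27977 = 0.
Discriminant: 378² − 4·27977 = 142884 − 111908 = 30976; √30976 = 176.
q = (378 − 176)/2 = 101, p = (378 + 176)/2 = 277.
Check: 101 · 277 = 27977.

277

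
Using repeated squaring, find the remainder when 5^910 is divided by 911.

5^1 ≡ 5 (mod 911)
5^2 ≡ 5^2 = 25 ≡ 25 (mod 911)
5^4 ≡ 25^2 = 625 ≡ 625 (mod 911)
5^8 ≡ 625^2 = 390625 ≡ 717 (mod 911)
5^16 ≡ 717^2 = 514089 ≡ 285 (mod 911)
5^32 ≡ 285^2 = 81225 ≡ 146 (mod 911)
5^64 ≡ 146^2 = 21316 ≡ 363 (mod 911)
5^128 ≡ 363^2 = 131769 ≡ 585 (mod 911)
5^256 ≡ 585^2 = 342225 ≡ 600 (mod 911)
5^512 ≡ 600^2 = 360000 ≡ 155 (mod 911)
910 = 512 + 256 + 128 + 8 + 4 + 2 in binary powers of 2.
So 5^910 ≡ 155 · 600 · 585 · 717 · 625 · 25 ≡ 1 (mod 911).
Since the result is 1, base 5 gives no evidence that 911 is composite.

1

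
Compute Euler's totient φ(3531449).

3462016

Factor: 3531449 = 137 · 149 · 173.
φ(3531449) = (137−1) · (149−1) · (173−1) = 136 · 148 · 172 = 3462016.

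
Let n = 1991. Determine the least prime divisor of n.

11

1991 is odd.
Digit sum 20, not divisible by 3.
Ends in 1: not divisible by 5.
7: 1991 = 7·284 + 3
11: 1991 = 11·181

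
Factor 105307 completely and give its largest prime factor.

105307 = 31 · 3397
3397 = 43 · 79
79 is prime.
So 105307 = 31 · 43 · 79; the largest prime factor is 79.

79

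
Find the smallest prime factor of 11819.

53

11819 is odd.
Digit sum 20, not divisible by 3.
Ends in 9: not divisible by 5.
7: 11819 = 7·1688 + 3
11: 11819 = 11·1074 + 5
13: 11819 = 13·909 + 2
17: 11819 = 17·695 + 4
19: 11819 = 19·622 + 1
23: 11819 = 23·513 + 20
29: 11819 = 29·407 + 16
31: 11819 = 31·381 + 8
37: 11819 = 37·319 + 16
41: 11819 = 41·288 + 11
43: 11819 = 43·274 + 37
47: 11819 = 47·251 + 22
53: 11819 = 53·223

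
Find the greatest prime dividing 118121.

67

118121 = 41 · 2881
2881 = 43 · 67
67 is prime.
So 118121 = 41 · 43 · 67; the largest prime factor is 67.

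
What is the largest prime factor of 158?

79

158 = 2 · 79
79 is prime.
So 158 = 2 · 79; the largest prime factor is 79.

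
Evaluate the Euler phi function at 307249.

286416

Factor: 307249 = 19 · 103 · 157.
φ(307249) = (19−1) · (103−1) · (157−1) = 18 · 102 · 156 = 286416.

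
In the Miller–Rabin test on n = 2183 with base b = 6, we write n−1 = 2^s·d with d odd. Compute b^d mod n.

2183 − 1 = 2182 = 2^1 · 1091, so d = 1091.
6^1 ≡ 6 (mod 2183)
6^2 ≡ 6^2 = 36 ≡ 36 (mod 2183)
6^4 ≡ 36^2 = 1296 ≡ 1296 (mod 2183)
6^8 ≡ 1296^2 = 1679616 ≡ 889 (mod 2183)
6^16 ≡ 889^2 = 790321 ≡ 75 (mod 2183)
6^32 ≡ 75^2 = 5625 ≡ 1259 (mod 2183)
6^64 ≡ 1259^2 = 1585081 ≡ 223 (mod 2183)
6^128 ≡ 223^2 = 49729 ≡ 1703 (mod 2183)
6^256 ≡ 1703^2 = 2900209 ≡ 1185 (mod 2183)
6^512 ≡ 1185^2 = 1404225 ≡ 556 (mod 2183)
6^1024 ≡ 556^2 = 309136 ≡ 1333 (mod 2183)
1091 = 1024 + 64 + 2 + 1 in binary powers of 2.
So 6^1091 ≡ 1333 · 223 · 36 · 6 ≡ 1548 (mod 2183).
Squaring chain: 1548; never reaches −1, so base 6 is a Miller–Rabin witness that 2183 is composite.

1548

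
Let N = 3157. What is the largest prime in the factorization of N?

3157 = 7 · 451
451 = 11 · 41
41 is prime.
So 3157 = 7 · 11 · 41; the largest prime factor is 41.

41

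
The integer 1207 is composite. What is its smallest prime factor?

1207 is odd.
Digit sum 10, not divisible by 3.
Ends in 7: not divisible by 5.
7: 1207 = 7·172 + 3
11: 1207 = 11·109 + 8
13: 1207 = 13·92 + 11
17: 1207 = 17·71

17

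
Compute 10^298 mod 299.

10^1 ≡ 10 (mod 299)
10^2 ≡ 10^2 = 100 ≡ 100 (mod 299)
10^4 ≡ 100^2 = 10000 ≡ 133 (mod 299)
10^8 ≡ 133^2 = 17689 ≡ 48 (mod 299)
10^16 ≡ 48^2 = 2304 ≡ 211 (mod 299)
10^32 ≡ 211^2 = 44521 ≡ 269 (mod 299)
10^64 ≡ 269^2 = 72361 ≡ 3 (mod 299)
10^128 ≡ 3^2 = 9 ≡ 9 (mod 299)
10^256 ≡ 9^2 = 81 ≡ 81 (mod 299)
298 = 256 + 32 + 8 + 2 in binary powers of 2.
So 10^298 ≡ 81 · 269 · 48 · 100 ≡ 289 (mod 299).
Since 289 ≠ 1, base 10 is a Fermat witness: 299 is composite.

289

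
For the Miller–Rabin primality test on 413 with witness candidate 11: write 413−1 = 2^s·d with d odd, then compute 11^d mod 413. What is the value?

413 − 1 = 412 = 2^2 · 103, so d = 103.
11^1 ≡ 11 (mod 413)
11^2 ≡ 11^2 = 121 ≡ 121 (mod 413)
11^4 ≡ 121^2 = 14641 ≡ 186 (mod 413)
11^8 ≡ 186^2 = 34596 ≡ 317 (mod 413)
11^16 ≡ 317^2 = 100489 ≡ 130 (mod 413)
11^32 ≡ 130^2 = 16900 ≡ 380 (mod 413)
11^64 ≡ 380^2 = 144400 ≡ 263 (mod 413)
103 = 64 + 32 + 4 + 2 + 1 in binary powers of 2.
So 11^103 ≡ 263 · 380 · 186 · 121 · 11 ≡ 165 (mod 413).
Squaring chain: 165 → 380; never reaches −1, so base 11 is a Miller–Rabin witness that 413 is composite.

165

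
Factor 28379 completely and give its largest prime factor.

59

28379 = 13 · 2183
2183 = 37 · 59
59 is prime.
So 28379 = 13 · 37 · 59; the largest prime factor is 59.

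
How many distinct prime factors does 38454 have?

5

38454 = 2 · 19227
19227 = 3 · 6409
6409 = 13 · 493
493 = 17 · 29
38454 = 2 · 3 · 13 · 17 · 29, which has 5 distinct prime factors.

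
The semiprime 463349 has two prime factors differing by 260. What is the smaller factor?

Since p = q + 260, we have 463349 = q(q + 260), so q² + 260q − 463349 = 0.
Discriminant: 260² + 4·463349 = 67600 + 1853396 = 1920996; √1920996 = 1386.
q = (−260 + 1386)/2 = 563, and p = q + 260 = 823.
Check: 563 · 823 = 463349.

563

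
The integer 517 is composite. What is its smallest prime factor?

517 is odd.
Digit sum 13, not divisible by 3.
Ends in 7: not divisible by 5.
7: 517 = 7·73 + 6
11: 517 = 11·47

11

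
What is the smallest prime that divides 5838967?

83

5838967 is odd.
Digit sum 46, not divisible by 3.
Ends in 7: not divisible by 5.
7: 5838967 = 7·834138 + 1
11: 5838967 = 11·530815 + 2
13: 5838967 = 13·449151 + 4
17: 5838967 = 17·343468 + 11
19: 5838967 = 19·307314 + 1
23: 5838967 = 23·253868 + 3
29: 5838967 = 29·201343 + 20
31: 5838967 = 31·188353 + 24
37: 5838967 = 37·157809 + 34
41: 5838967 = 41·142413 + 34
43: 5838967 = 43·135789 + 40
47: 5838967 = 47·124233 + 16
53: 5838967 = 53·110169 + 10
59: 5838967 = 59·98965 + 32
61: 5838967 = 61·95720 + 47
67: 5838967 = 67·87148 + 51
71: 5838967 = 71·82238 + 69
73: 5838967 = 73·79985 + 62
79: 5838967 = 79·73910 + 77
83: 5838967 = 83·70349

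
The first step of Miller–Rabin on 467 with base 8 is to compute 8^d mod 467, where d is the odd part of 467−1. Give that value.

467 − 1 = 466 = 2^1 · 233, so d = 233.
8^1 ≡ 8 (mod 467)
8^2 ≡ 8^2 = 64 ≡ 64 (mod 467)
8^4 ≡ 64^2 = 4096 ≡ 360 (mod 467)
8^8 ≡ 360^2 = 129600 ≡ 241 (mod 467)
8^16 ≡ 241^2 = 58081 ≡ 173 (mod 467)
8^32 ≡ 173^2 = 29929 ≡ 41 (mod 467)
8^64 ≡ 41^2 = 1681 ≡ 280 (mod 467)
8^128 ≡ 280^2 = 78400 ≡ 411 (mod 467)
233 = 128 + 64 + 32 + 8 + 1 in binary powers of 2.
So 8^233 ≡ 411 · 280 · 41 · 241 · 8 ≡ 466 (mod 467).
Since 8^d ≡ 466 (mod 467), base 8 does not prove 467 composite.

466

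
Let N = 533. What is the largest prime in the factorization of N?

41

533 = 13 · 41
41 is prime.
So 533 = 13 · 41; the largest prime factor is 41.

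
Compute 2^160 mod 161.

156

2^1 ≡ 2 (mod 161)
2^2 ≡ 2^2 = 4 ≡ 4 (mod 161)
2^4 ≡ 4^2 = 16 ≡ 16 (mod 161)
2^8 ≡ 16^2 = 256 ≡ 95 (mod 161)
2^16 ≡ 95^2 = 9025 ≡ 9 (mod 161)
2^32 ≡ 9^2 = 81 ≡ 81 (mod 161)
2^64 ≡ 81^2 = 6561 ≡ 121 (mod 161)
2^128 ≡ 121^2 = 14641 ≡ 151 (mod 161)
160 = 128 + 32 in binary powers of 2.
So 2^160 ≡ 151 · 81 ≡ 156 (mod 161).
Since 156 ≠ 1, base 2 is a Fermat witness: 161 is composite.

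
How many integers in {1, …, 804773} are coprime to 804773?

776880

Factor: 804773 = 61 · 79 · 167.
φ(804773) = (61−1) · (79−1) · (167−1) = 60 · 78 · 166 = 776880.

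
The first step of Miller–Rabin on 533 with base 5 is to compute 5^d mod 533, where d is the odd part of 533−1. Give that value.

533 − 1 = 532 = 2^2 · 133, so d = 133.
5^1 ≡ 5 (mod 533)
5^2 ≡ 5^2 = 25 ≡ 25 (mod 533)
5^4 ≡ 25^2 = 625 ≡ 92 (mod 533)
5^8 ≡ 92^2 = 8464 ≡ 469 (mod 533)
5^16 ≡ 469^2 = 219961 ≡ 365 (mod 533)
5^32 ≡ 365^2 = 133225 ≡ 508 (mod 533)
5^64 ≡ 508^2 = 258064 ≡ 92 (mod 533)
5^128 ≡ 92^2 = 8464 ≡ 469 (mod 533)
133 = 128 + 4 + 1 in binary powers of 2.
So 5^133 ≡ 469 · 92 · 5 ≡ 408 (mod 533).
Squaring chain: 408 → 168; never reaches −1, so base 5 is a Miller–Rabin witness that 533 is composite.

408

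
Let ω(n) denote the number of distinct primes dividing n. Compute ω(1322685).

6

1322685 = 3^2 · 146965
146965 = 5 · 29393
29393 = 7 · 4199
4199 = 13 · 323
323 = 17 · 19
1322685 = 3^2 · 5 · 7 · 13 · 17 · 19, which has 6 distinct prime factors.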